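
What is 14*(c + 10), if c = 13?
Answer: 322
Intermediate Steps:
14*(c + 10) = 14*(13 + 10) = 14*23 = 322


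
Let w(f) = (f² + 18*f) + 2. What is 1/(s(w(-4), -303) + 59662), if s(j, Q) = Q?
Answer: 1/59359 ≈ 1.6847e-5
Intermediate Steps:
w(f) = 2 + f² + 18*f
1/(s(w(-4), -303) + 59662) = 1/(-303 + 59662) = 1/59359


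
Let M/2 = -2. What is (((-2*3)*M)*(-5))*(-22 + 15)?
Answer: 840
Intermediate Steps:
M = -4 (M = 2*(-2) = -4)
(((-2*3)*M)*(-5))*(-22 + 15) = ((-2*3*(-4))*(-5))*(-22 + 15) = (-6*(-4)*(-5))*(-7) = (24*(-5))*(-7) = -120*(-7) = 840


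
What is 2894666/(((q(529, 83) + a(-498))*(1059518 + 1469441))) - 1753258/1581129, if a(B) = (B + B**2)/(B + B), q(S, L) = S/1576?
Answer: -580449770190035206/521294841155458359 ≈ -1.1135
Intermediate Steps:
q(S, L) = S/1576 (q(S, L) = S*(1/1576) = S/1576)
a(B) = (B + B**2)/(2*B) (a(B) = (B + B**2)/((2*B)) = (B + B**2)*(1/(2*B)) = (B + B**2)/(2*B))
2894666/(((q(529, 83) + a(-498))*(1059518 + 1469441))) - 1753258/1581129 = 2894666/((((1/1576)*529 + (1/2 + (1/2)*(-498)))*(1059518 + 1469441))) - 1753258/1581129 = 2894666/(((529/1576 + (1/2 - 249))*2528959)) - 1753258*1/1581129 = 2894666/(((529/1576 - 497/2)*2528959)) - 1753258/1581129 = 2894666/((-391107/1576*2528959)) - 1753258/1581129 = 2894666/(-989093567613/1576) - 1753258/1581129 = 2894666*(-1576/989093567613) - 1753258/1581129 = -4561993616/989093567613 - 1753258/1581129 = -580449770190035206/521294841155458359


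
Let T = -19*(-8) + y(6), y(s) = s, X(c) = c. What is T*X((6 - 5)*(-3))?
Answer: -474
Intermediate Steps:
T = 158 (T = -19*(-8) + 6 = 152 + 6 = 158)
T*X((6 - 5)*(-3)) = 158*((6 - 5)*(-3)) = 158*(1*(-3)) = 158*(-3) = -474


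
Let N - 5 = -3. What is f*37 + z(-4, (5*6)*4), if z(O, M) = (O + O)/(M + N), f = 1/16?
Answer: 2193/976 ≈ 2.2469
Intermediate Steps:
N = 2 (N = 5 - 3 = 2)
f = 1/16 ≈ 0.062500
z(O, M) = 2*O/(2 + M) (z(O, M) = (O + O)/(M + 2) = (2*O)/(2 + M) = 2*O/(2 + M))
f*37 + z(-4, (5*6)*4) = (1/16)*37 + 2*(-4)/(2 + (5*6)*4) = 37/16 + 2*(-4)/(2 + 30*4) = 37/16 + 2*(-4)/(2 + 120) = 37/16 + 2*(-4)/122 = 37/16 + 2*(-4)*(1/122) = 37/16 - 4/61 = 2193/976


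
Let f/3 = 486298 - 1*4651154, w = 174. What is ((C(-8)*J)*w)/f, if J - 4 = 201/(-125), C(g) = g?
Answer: 17342/65075875 ≈ 0.00026649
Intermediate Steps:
J = 299/125 (J = 4 + 201/(-125) = 4 + 201*(-1/125) = 4 - 201/125 = 299/125 ≈ 2.3920)
f = -12494568 (f = 3*(486298 - 1*4651154) = 3*(486298 - 4651154) = 3*(-4164856) = -12494568)
((C(-8)*J)*w)/f = (-8*299/125*174)/(-12494568) = -2392/125*174*(-1/12494568) = -416208/125*(-1/12494568) = 17342/65075875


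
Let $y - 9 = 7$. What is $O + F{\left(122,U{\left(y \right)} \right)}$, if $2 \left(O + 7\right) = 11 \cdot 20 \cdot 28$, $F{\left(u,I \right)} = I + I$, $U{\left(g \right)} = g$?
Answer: $3105$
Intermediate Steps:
$y = 16$ ($y = 9 + 7 = 16$)
$F{\left(u,I \right)} = 2 I$
$O = 3073$ ($O = -7 + \frac{11 \cdot 20 \cdot 28}{2} = -7 + \frac{220 \cdot 28}{2} = -7 + \frac{1}{2} \cdot 6160 = -7 + 3080 = 3073$)
$O + F{\left(122,U{\left(y \right)} \right)} = 3073 + 2 \cdot 16 = 3073 + 32 = 3105$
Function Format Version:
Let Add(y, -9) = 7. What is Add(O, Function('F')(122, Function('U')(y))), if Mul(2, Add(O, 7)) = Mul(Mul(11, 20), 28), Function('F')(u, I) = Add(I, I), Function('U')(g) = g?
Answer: 3105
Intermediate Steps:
y = 16 (y = Add(9, 7) = 16)
Function('F')(u, I) = Mul(2, I)
O = 3073 (O = Add(-7, Mul(Rational(1, 2), Mul(Mul(11, 20), 28))) = Add(-7, Mul(Rational(1, 2), Mul(220, 28))) = Add(-7, Mul(Rational(1, 2), 6160)) = Add(-7, 3080) = 3073)
Add(O, Function('F')(122, Function('U')(y))) = Add(3073, Mul(2, 16)) = Add(3073, 32) = 3105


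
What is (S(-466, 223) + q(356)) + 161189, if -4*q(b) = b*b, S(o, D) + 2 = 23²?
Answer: 130032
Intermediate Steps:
S(o, D) = 527 (S(o, D) = -2 + 23² = -2 + 529 = 527)
q(b) = -b²/4 (q(b) = -b*b/4 = -b²/4)
(S(-466, 223) + q(356)) + 161189 = (527 - ¼*356²) + 161189 = (527 - ¼*126736) + 161189 = (527 - 31684) + 161189 = -31157 + 161189 = 130032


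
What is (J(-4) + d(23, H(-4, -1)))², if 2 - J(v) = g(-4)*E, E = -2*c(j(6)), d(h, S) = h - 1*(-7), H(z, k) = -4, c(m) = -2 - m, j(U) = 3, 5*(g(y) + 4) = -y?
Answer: 4096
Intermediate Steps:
g(y) = -4 - y/5 (g(y) = -4 + (-y)/5 = -4 - y/5)
d(h, S) = 7 + h (d(h, S) = h + 7 = 7 + h)
E = 10 (E = -2*(-2 - 1*3) = -2*(-2 - 3) = -2*(-5) = 10)
J(v) = 34 (J(v) = 2 - (-4 - ⅕*(-4))*10 = 2 - (-4 + ⅘)*10 = 2 - (-16)*10/5 = 2 - 1*(-32) = 2 + 32 = 34)
(J(-4) + d(23, H(-4, -1)))² = (34 + (7 + 23))² = (34 + 30)² = 64² = 4096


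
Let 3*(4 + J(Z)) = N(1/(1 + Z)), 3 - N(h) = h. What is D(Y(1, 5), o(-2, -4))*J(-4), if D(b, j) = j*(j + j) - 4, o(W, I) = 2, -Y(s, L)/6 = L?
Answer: -104/9 ≈ -11.556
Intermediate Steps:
N(h) = 3 - h
Y(s, L) = -6*L
J(Z) = -3 - 1/(3*(1 + Z)) (J(Z) = -4 + (3 - 1/(1 + Z))/3 = -4 + (1 - 1/(3*(1 + Z))) = -3 - 1/(3*(1 + Z)))
D(b, j) = -4 + 2*j² (D(b, j) = j*(2*j) - 4 = 2*j² - 4 = -4 + 2*j²)
D(Y(1, 5), o(-2, -4))*J(-4) = (-4 + 2*2²)*((-10 - 9*(-4))/(3*(1 - 4))) = (-4 + 2*4)*((⅓)*(-10 + 36)/(-3)) = (-4 + 8)*((⅓)*(-⅓)*26) = 4*(-26/9) = -104/9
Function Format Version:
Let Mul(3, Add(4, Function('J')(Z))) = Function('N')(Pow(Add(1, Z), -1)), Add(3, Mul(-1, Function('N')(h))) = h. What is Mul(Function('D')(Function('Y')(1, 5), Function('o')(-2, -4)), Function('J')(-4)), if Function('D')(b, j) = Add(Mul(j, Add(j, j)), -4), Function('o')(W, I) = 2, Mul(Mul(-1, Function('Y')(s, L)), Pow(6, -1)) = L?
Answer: Rational(-104, 9) ≈ -11.556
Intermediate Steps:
Function('N')(h) = Add(3, Mul(-1, h))
Function('Y')(s, L) = Mul(-6, L)
Function('J')(Z) = Add(-3, Mul(Rational(-1, 3), Pow(Add(1, Z), -1))) (Function('J')(Z) = Add(-4, Mul(Rational(1, 3), Add(3, Mul(-1, Pow(Add(1, Z), -1))))) = Add(-4, Add(1, Mul(Rational(-1, 3), Pow(Add(1, Z), -1)))) = Add(-3, Mul(Rational(-1, 3), Pow(Add(1, Z), -1))))
Function('D')(b, j) = Add(-4, Mul(2, Pow(j, 2))) (Function('D')(b, j) = Add(Mul(j, Mul(2, j)), -4) = Add(Mul(2, Pow(j, 2)), -4) = Add(-4, Mul(2, Pow(j, 2))))
Mul(Function('D')(Function('Y')(1, 5), Function('o')(-2, -4)), Function('J')(-4)) = Mul(Add(-4, Mul(2, Pow(2, 2))), Mul(Rational(1, 3), Pow(Add(1, -4), -1), Add(-10, Mul(-9, -4)))) = Mul(Add(-4, Mul(2, 4)), Mul(Rational(1, 3), Pow(-3, -1), Add(-10, 36))) = Mul(Add(-4, 8), Mul(Rational(1, 3), Rational(-1, 3), 26)) = Mul(4, Rational(-26, 9)) = Rational(-104, 9)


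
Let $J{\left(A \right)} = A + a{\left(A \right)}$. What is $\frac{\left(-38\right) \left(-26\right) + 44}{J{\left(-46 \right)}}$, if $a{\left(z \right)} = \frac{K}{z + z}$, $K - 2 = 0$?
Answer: $- \frac{47472}{2117} \approx -22.424$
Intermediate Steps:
$K = 2$ ($K = 2 + 0 = 2$)
$a{\left(z \right)} = \frac{1}{z}$ ($a{\left(z \right)} = \frac{2}{z + z} = \frac{2}{2 z} = 2 \frac{1}{2 z} = \frac{1}{z}$)
$J{\left(A \right)} = A + \frac{1}{A}$
$\frac{\left(-38\right) \left(-26\right) + 44}{J{\left(-46 \right)}} = \frac{\left(-38\right) \left(-26\right) + 44}{-46 + \frac{1}{-46}} = \frac{988 + 44}{-46 - \frac{1}{46}} = \frac{1032}{- \frac{2117}{46}} = 1032 \left(- \frac{46}{2117}\right) = - \frac{47472}{2117}$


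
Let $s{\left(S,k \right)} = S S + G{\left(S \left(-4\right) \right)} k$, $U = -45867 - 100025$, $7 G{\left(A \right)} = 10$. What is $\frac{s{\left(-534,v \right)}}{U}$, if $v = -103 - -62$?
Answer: $- \frac{997841}{510622} \approx -1.9542$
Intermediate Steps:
$G{\left(A \right)} = \frac{10}{7}$ ($G{\left(A \right)} = \frac{1}{7} \cdot 10 = \frac{10}{7}$)
$U = -145892$ ($U = -45867 - 100025 = -145892$)
$v = -41$ ($v = -103 + 62 = -41$)
$s{\left(S,k \right)} = S^{2} + \frac{10 k}{7}$ ($s{\left(S,k \right)} = S S + \frac{10 k}{7} = S^{2} + \frac{10 k}{7}$)
$\frac{s{\left(-534,v \right)}}{U} = \frac{\left(-534\right)^{2} + \frac{10}{7} \left(-41\right)}{-145892} = \left(285156 - \frac{410}{7}\right) \left(- \frac{1}{145892}\right) = \frac{1995682}{7} \left(- \frac{1}{145892}\right) = - \frac{997841}{510622}$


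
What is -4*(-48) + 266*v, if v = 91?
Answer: 24398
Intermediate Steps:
-4*(-48) + 266*v = -4*(-48) + 266*91 = 192 + 24206 = 24398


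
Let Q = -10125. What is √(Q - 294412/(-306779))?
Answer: I*√34164272593/1837 ≈ 100.62*I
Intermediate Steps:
√(Q - 294412/(-306779)) = √(-10125 - 294412/(-306779)) = √(-10125 - 294412*(-1/306779)) = √(-10125 + 294412/306779) = √(-3105842963/306779) = I*√34164272593/1837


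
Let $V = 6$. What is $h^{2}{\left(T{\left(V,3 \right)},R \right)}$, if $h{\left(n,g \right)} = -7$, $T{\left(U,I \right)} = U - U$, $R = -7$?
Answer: $49$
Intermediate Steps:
$T{\left(U,I \right)} = 0$
$h^{2}{\left(T{\left(V,3 \right)},R \right)} = \left(-7\right)^{2} = 49$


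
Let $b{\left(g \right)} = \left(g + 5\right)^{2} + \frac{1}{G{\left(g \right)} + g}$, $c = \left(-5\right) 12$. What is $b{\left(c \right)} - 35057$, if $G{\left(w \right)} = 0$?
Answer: $- \frac{1921921}{60} \approx -32032.0$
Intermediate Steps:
$c = -60$
$b{\left(g \right)} = \frac{1}{g} + \left(5 + g\right)^{2}$ ($b{\left(g \right)} = \left(g + 5\right)^{2} + \frac{1}{0 + g} = \left(5 + g\right)^{2} + \frac{1}{g} = \frac{1}{g} + \left(5 + g\right)^{2}$)
$b{\left(c \right)} - 35057 = \left(\frac{1}{-60} + \left(5 - 60\right)^{2}\right) - 35057 = \left(- \frac{1}{60} + \left(-55\right)^{2}\right) - 35057 = \left(- \frac{1}{60} + 3025\right) - 35057 = \frac{181499}{60} - 35057 = - \frac{1921921}{60}$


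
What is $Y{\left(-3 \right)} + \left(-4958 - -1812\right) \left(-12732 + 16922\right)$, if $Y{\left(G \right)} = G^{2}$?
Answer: $-13181731$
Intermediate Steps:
$Y{\left(-3 \right)} + \left(-4958 - -1812\right) \left(-12732 + 16922\right) = \left(-3\right)^{2} + \left(-4958 - -1812\right) \left(-12732 + 16922\right) = 9 + \left(-4958 + \left(-6031 + 7843\right)\right) 4190 = 9 + \left(-4958 + 1812\right) 4190 = 9 - 13181740 = -13181731$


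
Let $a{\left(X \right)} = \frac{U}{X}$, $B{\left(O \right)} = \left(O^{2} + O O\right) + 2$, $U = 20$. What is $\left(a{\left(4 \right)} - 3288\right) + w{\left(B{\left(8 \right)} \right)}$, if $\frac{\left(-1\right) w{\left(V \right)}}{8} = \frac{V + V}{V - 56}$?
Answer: $- \frac{122511}{37} \approx -3311.1$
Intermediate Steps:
$B{\left(O \right)} = 2 + 2 O^{2}$ ($B{\left(O \right)} = \left(O^{2} + O^{2}\right) + 2 = 2 O^{2} + 2 = 2 + 2 O^{2}$)
$w{\left(V \right)} = - \frac{16 V}{-56 + V}$ ($w{\left(V \right)} = - 8 \frac{V + V}{V - 56} = - 8 \frac{2 V}{-56 + V} = - \frac{16 V}{-56 + V}$)
$a{\left(X \right)} = \frac{20}{X}$
$\left(a{\left(4 \right)} - 3288\right) + w{\left(B{\left(8 \right)} \right)} = \left(\frac{20}{4} - 3288\right) - \frac{16 \left(2 + 2 \cdot 8^{2}\right)}{-56 + \left(2 + 2 \cdot 8^{2}\right)} = \left(20 \cdot \frac{1}{4} - 3288\right) - \frac{16 \left(2 + 2 \cdot 64\right)}{-56 + \left(2 + 2 \cdot 64\right)} = \left(5 - 3288\right) - \frac{16 \left(2 + 128\right)}{-56 + \left(2 + 128\right)} = -3283 - \frac{2080}{-56 + 130} = -3283 - \frac{2080}{74} = -3283 - 2080 \cdot \frac{1}{74} = -3283 - \frac{1040}{37} = - \frac{122511}{37}$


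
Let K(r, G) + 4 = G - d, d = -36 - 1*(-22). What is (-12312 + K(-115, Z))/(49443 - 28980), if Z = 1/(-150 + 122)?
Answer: -114819/190988 ≈ -0.60118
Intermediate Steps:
Z = -1/28 (Z = 1/(-28) = -1/28 ≈ -0.035714)
d = -14 (d = -36 + 22 = -14)
K(r, G) = 10 + G (K(r, G) = -4 + (G - 1*(-14)) = -4 + (G + 14) = -4 + (14 + G) = 10 + G)
(-12312 + K(-115, Z))/(49443 - 28980) = (-12312 + (10 - 1/28))/(49443 - 28980) = (-12312 + 279/28)/20463 = -344457/28*1/20463 = -114819/190988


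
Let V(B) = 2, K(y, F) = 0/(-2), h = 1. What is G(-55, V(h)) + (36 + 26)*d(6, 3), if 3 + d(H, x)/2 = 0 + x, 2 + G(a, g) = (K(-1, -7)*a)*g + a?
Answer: -57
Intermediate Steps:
K(y, F) = 0 (K(y, F) = 0*(-½) = 0)
G(a, g) = -2 + a (G(a, g) = -2 + ((0*a)*g + a) = -2 + (0*g + a) = -2 + (0 + a) = -2 + a)
d(H, x) = -6 + 2*x (d(H, x) = -6 + 2*(0 + x) = -6 + 2*x)
G(-55, V(h)) + (36 + 26)*d(6, 3) = (-2 - 55) + (36 + 26)*(-6 + 2*3) = -57 + 62*(-6 + 6) = -57 + 62*0 = -57 + 0 = -57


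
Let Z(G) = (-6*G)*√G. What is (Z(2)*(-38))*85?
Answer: 38760*√2 ≈ 54815.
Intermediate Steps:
Z(G) = -6*G^(3/2)
(Z(2)*(-38))*85 = (-12*√2*(-38))*85 = (456*√2)*85 = 38760*√2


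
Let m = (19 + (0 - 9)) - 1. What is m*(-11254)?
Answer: -101286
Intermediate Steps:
m = 9 (m = (19 - 9) - 1 = 10 - 1 = 9)
m*(-11254) = 9*(-11254) = -101286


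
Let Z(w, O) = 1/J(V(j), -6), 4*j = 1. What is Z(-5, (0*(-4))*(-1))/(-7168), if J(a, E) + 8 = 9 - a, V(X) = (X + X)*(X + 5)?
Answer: 1/11648 ≈ 8.5852e-5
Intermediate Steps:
j = 1/4 (j = (1/4)*1 = 1/4 ≈ 0.25000)
V(X) = 2*X*(5 + X) (V(X) = (2*X)*(5 + X) = 2*X*(5 + X))
J(a, E) = 1 - a (J(a, E) = -8 + (9 - a) = 1 - a)
Z(w, O) = -8/13 (Z(w, O) = 1/(1 - 2*(5 + 1/4)/4) = 1/(1 - 2*21/(4*4)) = 1/(1 - 1*21/8) = 1/(1 - 21/8) = 1/(-13/8) = -8/13)
Z(-5, (0*(-4))*(-1))/(-7168) = -8/13/(-7168) = -8/13*(-1/7168) = 1/11648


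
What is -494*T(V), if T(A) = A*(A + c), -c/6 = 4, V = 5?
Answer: 46930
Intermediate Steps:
c = -24 (c = -6*4 = -24)
T(A) = A*(-24 + A) (T(A) = A*(A - 24) = A*(-24 + A))
-494*T(V) = -2470*(-24 + 5) = -2470*(-19) = -494*(-95) = 46930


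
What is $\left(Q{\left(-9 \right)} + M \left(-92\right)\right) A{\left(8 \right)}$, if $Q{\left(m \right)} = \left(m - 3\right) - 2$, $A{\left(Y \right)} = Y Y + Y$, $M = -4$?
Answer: $25488$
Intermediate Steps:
$A{\left(Y \right)} = Y + Y^{2}$ ($A{\left(Y \right)} = Y^{2} + Y = Y + Y^{2}$)
$Q{\left(m \right)} = -5 + m$ ($Q{\left(m \right)} = \left(-3 + m\right) - 2 = -5 + m$)
$\left(Q{\left(-9 \right)} + M \left(-92\right)\right) A{\left(8 \right)} = \left(\left(-5 - 9\right) - -368\right) 8 \left(1 + 8\right) = \left(-14 + 368\right) 8 \cdot 9 = 354 \cdot 72 = 25488$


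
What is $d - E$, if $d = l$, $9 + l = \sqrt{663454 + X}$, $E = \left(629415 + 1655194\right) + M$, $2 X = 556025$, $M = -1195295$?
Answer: $-1089323 + \frac{\sqrt{3765866}}{2} \approx -1.0884 \cdot 10^{6}$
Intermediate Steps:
$X = \frac{556025}{2}$ ($X = \frac{1}{2} \cdot 556025 = \frac{556025}{2} \approx 2.7801 \cdot 10^{5}$)
$E = 1089314$ ($E = \left(629415 + 1655194\right) - 1195295 = 2284609 - 1195295 = 1089314$)
$l = -9 + \frac{\sqrt{3765866}}{2}$ ($l = -9 + \sqrt{663454 + \frac{556025}{2}} = -9 + \sqrt{\frac{1882933}{2}} = -9 + \frac{\sqrt{3765866}}{2} \approx 961.29$)
$d = -9 + \frac{\sqrt{3765866}}{2} \approx 961.29$
$d - E = \left(-9 + \frac{\sqrt{3765866}}{2}\right) - 1089314 = -1089323 + \frac{\sqrt{3765866}}{2}$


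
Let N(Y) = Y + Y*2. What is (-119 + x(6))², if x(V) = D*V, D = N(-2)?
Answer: 24025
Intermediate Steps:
N(Y) = 3*Y (N(Y) = Y + 2*Y = 3*Y)
D = -6 (D = 3*(-2) = -6)
x(V) = -6*V
(-119 + x(6))² = (-119 - 6*6)² = (-119 - 36)² = (-155)² = 24025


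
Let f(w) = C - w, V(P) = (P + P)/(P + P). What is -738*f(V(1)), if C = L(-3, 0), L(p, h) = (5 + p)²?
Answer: -2214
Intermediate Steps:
C = 4 (C = (5 - 3)² = 2² = 4)
V(P) = 1 (V(P) = (2*P)/((2*P)) = (2*P)*(1/(2*P)) = 1)
f(w) = 4 - w
-738*f(V(1)) = -738*(4 - 1*1) = -738*(4 - 1) = -738*3 = -2214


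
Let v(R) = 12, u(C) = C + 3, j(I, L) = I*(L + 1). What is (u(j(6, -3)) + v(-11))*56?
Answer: 168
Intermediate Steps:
j(I, L) = I*(1 + L)
u(C) = 3 + C
(u(j(6, -3)) + v(-11))*56 = ((3 + 6*(1 - 3)) + 12)*56 = ((3 + 6*(-2)) + 12)*56 = ((3 - 12) + 12)*56 = (-9 + 12)*56 = 3*56 = 168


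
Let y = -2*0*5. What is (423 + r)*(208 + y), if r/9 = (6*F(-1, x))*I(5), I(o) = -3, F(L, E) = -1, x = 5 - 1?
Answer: 121680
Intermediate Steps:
x = 4
y = 0 (y = 0*5 = 0)
r = 162 (r = 9*((6*(-1))*(-3)) = 9*(-6*(-3)) = 9*18 = 162)
(423 + r)*(208 + y) = (423 + 162)*(208 + 0) = 585*208 = 121680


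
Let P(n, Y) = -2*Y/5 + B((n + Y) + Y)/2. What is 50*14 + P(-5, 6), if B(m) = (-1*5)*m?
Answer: 6801/10 ≈ 680.10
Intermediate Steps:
B(m) = -5*m
P(n, Y) = -27*Y/5 - 5*n/2 (P(n, Y) = -2*Y/5 - 5*((n + Y) + Y)/2 = -2*Y*(1/5) - 5*((Y + n) + Y)*(1/2) = -2*Y/5 - 5*(n + 2*Y)*(1/2) = -2*Y/5 + (-10*Y - 5*n)*(1/2) = -2*Y/5 + (-5*Y - 5*n/2) = -27*Y/5 - 5*n/2)
50*14 + P(-5, 6) = 50*14 + (-27/5*6 - 5/2*(-5)) = 700 + (-162/5 + 25/2) = 700 - 199/10 = 6801/10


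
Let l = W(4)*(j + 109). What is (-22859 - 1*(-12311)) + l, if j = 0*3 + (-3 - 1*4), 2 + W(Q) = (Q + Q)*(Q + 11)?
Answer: 1488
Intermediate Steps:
W(Q) = -2 + 2*Q*(11 + Q) (W(Q) = -2 + (Q + Q)*(Q + 11) = -2 + (2*Q)*(11 + Q) = -2 + 2*Q*(11 + Q))
j = -7 (j = 0 + (-3 - 4) = 0 - 7 = -7)
l = 12036 (l = (-2 + 2*4**2 + 22*4)*(-7 + 109) = (-2 + 2*16 + 88)*102 = (-2 + 32 + 88)*102 = 118*102 = 12036)
(-22859 - 1*(-12311)) + l = (-22859 - 1*(-12311)) + 12036 = (-22859 + 12311) + 12036 = -10548 + 12036 = 1488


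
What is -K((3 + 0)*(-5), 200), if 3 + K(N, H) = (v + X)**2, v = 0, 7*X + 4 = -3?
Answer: 2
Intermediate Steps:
X = -1 (X = -4/7 + (1/7)*(-3) = -4/7 - 3/7 = -1)
K(N, H) = -2 (K(N, H) = -3 + (0 - 1)**2 = -3 + (-1)**2 = -3 + 1 = -2)
-K((3 + 0)*(-5), 200) = -1*(-2) = 2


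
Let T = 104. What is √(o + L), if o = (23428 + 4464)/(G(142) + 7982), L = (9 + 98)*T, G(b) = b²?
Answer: √2204089195170/14073 ≈ 105.49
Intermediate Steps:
L = 11128 (L = (9 + 98)*104 = 107*104 = 11128)
o = 13946/14073 (o = (23428 + 4464)/(142² + 7982) = 27892/(20164 + 7982) = 27892/28146 = 27892*(1/28146) = 13946/14073 ≈ 0.99098)
√(o + L) = √(13946/14073 + 11128) = √(156618290/14073) = √2204089195170/14073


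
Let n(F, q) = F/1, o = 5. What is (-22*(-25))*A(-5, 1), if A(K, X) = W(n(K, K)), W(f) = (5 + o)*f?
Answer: -27500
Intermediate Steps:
n(F, q) = F (n(F, q) = F*1 = F)
W(f) = 10*f (W(f) = (5 + 5)*f = 10*f)
A(K, X) = 10*K
(-22*(-25))*A(-5, 1) = (-22*(-25))*(10*(-5)) = 550*(-50) = -27500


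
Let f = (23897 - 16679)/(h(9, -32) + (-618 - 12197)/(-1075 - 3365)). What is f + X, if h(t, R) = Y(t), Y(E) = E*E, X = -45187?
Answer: -3359615233/74491 ≈ -45101.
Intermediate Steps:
Y(E) = E²
h(t, R) = t²
f = 6409584/74491 (f = (23897 - 16679)/(9² + (-618 - 12197)/(-1075 - 3365)) = 7218/(81 - 12815/(-4440)) = 7218/(81 - 12815*(-1/4440)) = 7218/(81 + 2563/888) = 7218/(74491/888) = 7218*(888/74491) = 6409584/74491 ≈ 86.045)
f + X = 6409584/74491 - 45187 = -3359615233/74491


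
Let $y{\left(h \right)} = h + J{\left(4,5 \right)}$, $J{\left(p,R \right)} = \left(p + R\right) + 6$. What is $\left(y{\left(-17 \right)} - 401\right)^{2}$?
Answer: $162409$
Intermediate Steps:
$J{\left(p,R \right)} = 6 + R + p$ ($J{\left(p,R \right)} = \left(R + p\right) + 6 = 6 + R + p$)
$y{\left(h \right)} = 15 + h$ ($y{\left(h \right)} = h + \left(6 + 5 + 4\right) = h + 15 = 15 + h$)
$\left(y{\left(-17 \right)} - 401\right)^{2} = \left(\left(15 - 17\right) - 401\right)^{2} = \left(-2 - 401\right)^{2} = \left(-403\right)^{2} = 162409$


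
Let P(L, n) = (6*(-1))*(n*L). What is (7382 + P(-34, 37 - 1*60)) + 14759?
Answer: 17449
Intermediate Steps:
P(L, n) = -6*L*n
(7382 + P(-34, 37 - 1*60)) + 14759 = (7382 - 6*(-34)*(37 - 1*60)) + 14759 = (7382 - 6*(-34)*(37 - 60)) + 14759 = (7382 - 6*(-34)*(-23)) + 14759 = (7382 - 4692) + 14759 = 2690 + 14759 = 17449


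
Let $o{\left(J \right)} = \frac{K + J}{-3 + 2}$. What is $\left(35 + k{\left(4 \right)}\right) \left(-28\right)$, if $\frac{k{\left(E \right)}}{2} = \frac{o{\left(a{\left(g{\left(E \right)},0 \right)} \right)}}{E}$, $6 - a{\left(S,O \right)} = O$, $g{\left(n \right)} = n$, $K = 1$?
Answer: $-882$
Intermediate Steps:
$a{\left(S,O \right)} = 6 - O$
$o{\left(J \right)} = -1 - J$ ($o{\left(J \right)} = \frac{1 + J}{-3 + 2} = \frac{1 + J}{-1} = \left(1 + J\right) \left(-1\right) = -1 - J$)
$k{\left(E \right)} = - \frac{14}{E}$ ($k{\left(E \right)} = 2 \frac{-1 - \left(6 - 0\right)}{E} = 2 \frac{-1 - \left(6 + 0\right)}{E} = 2 \frac{-1 - 6}{E} = 2 \left(- \frac{7}{E}\right) = - \frac{14}{E}$)
$\left(35 + k{\left(4 \right)}\right) \left(-28\right) = \left(35 - \frac{14}{4}\right) \left(-28\right) = \left(35 - \frac{7}{2}\right) \left(-28\right) = \frac{63}{2} \left(-28\right) = -882$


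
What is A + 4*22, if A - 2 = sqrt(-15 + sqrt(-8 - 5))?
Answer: 90 + sqrt(-15 + I*sqrt(13)) ≈ 90.462 + 3.9005*I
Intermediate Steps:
A = 2 + sqrt(-15 + I*sqrt(13)) (A = 2 + sqrt(-15 + sqrt(-8 - 5)) = 2 + sqrt(-15 + sqrt(-13)) = 2 + sqrt(-15 + I*sqrt(13)) ≈ 2.4622 + 3.9005*I)
A + 4*22 = (2 + sqrt(-15 + I*sqrt(13))) + 4*22 = (2 + sqrt(-15 + I*sqrt(13))) + 88 = 90 + sqrt(-15 + I*sqrt(13))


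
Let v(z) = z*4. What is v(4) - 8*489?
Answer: -3896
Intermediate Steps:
v(z) = 4*z
v(4) - 8*489 = 4*4 - 8*489 = 16 - 3912 = -3896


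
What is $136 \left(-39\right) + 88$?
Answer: $-5216$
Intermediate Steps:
$136 \left(-39\right) + 88 = -5304 + 88 = -5216$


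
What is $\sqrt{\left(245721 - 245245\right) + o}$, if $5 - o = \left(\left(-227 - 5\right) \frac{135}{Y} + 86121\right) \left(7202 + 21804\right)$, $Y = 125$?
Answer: $\frac{i \sqrt{62268937541}}{5} \approx 49908.0 i$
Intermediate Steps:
$o = - \frac{62268949441}{25}$ ($o = 5 - \left(\left(-227 - 5\right) \frac{135}{125} + 86121\right) \left(7202 + 21804\right) = 5 - \left(- 232 \cdot 135 \cdot \frac{1}{125} + 86121\right) 29006 = 5 - \left(\left(-232\right) \frac{27}{25} + 86121\right) 29006 = 5 - \left(- \frac{6264}{25} + 86121\right) 29006 = 5 - \frac{2146761}{25} \cdot 29006 = 5 - \frac{62268949566}{25} = - \frac{62268949441}{25} \approx -2.4908 \cdot 10^{9}$)
$\sqrt{\left(245721 - 245245\right) + o} = \sqrt{\left(245721 - 245245\right) - \frac{62268949441}{25}} = \sqrt{476 - \frac{62268949441}{25}} = \sqrt{- \frac{62268937541}{25}} = \frac{i \sqrt{62268937541}}{5}$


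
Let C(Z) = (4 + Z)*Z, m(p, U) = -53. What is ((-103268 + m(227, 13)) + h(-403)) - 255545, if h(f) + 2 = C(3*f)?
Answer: 1097977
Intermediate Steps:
C(Z) = Z*(4 + Z)
h(f) = -2 + 3*f*(4 + 3*f) (h(f) = -2 + (3*f)*(4 + 3*f) = -2 + 3*f*(4 + 3*f))
((-103268 + m(227, 13)) + h(-403)) - 255545 = ((-103268 - 53) + (-2 + 3*(-403)*(4 + 3*(-403)))) - 255545 = (-103321 + (-2 + 3*(-403)*(4 - 1209))) - 255545 = (-103321 + (-2 + 3*(-403)*(-1205))) - 255545 = (-103321 + (-2 + 1456845)) - 255545 = (-103321 + 1456843) - 255545 = 1353522 - 255545 = 1097977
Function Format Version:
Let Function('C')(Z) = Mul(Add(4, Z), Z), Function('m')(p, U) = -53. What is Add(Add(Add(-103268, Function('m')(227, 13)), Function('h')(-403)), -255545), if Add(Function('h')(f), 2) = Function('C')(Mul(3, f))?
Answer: 1097977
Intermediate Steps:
Function('C')(Z) = Mul(Z, Add(4, Z))
Function('h')(f) = Add(-2, Mul(3, f, Add(4, Mul(3, f)))) (Function('h')(f) = Add(-2, Mul(Mul(3, f), Add(4, Mul(3, f)))) = Add(-2, Mul(3, f, Add(4, Mul(3, f)))))
Add(Add(Add(-103268, Function('m')(227, 13)), Function('h')(-403)), -255545) = Add(Add(Add(-103268, -53), Add(-2, Mul(3, -403, Add(4, Mul(3, -403))))), -255545) = Add(Add(-103321, Add(-2, Mul(3, -403, Add(4, -1209)))), -255545) = Add(Add(-103321, Add(-2, Mul(3, -403, -1205))), -255545) = Add(Add(-103321, Add(-2, 1456845)), -255545) = Add(Add(-103321, 1456843), -255545) = Add(1353522, -255545) = 1097977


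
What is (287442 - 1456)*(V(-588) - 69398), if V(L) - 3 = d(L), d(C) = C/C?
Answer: -19845712484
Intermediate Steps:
d(C) = 1
V(L) = 4 (V(L) = 3 + 1 = 4)
(287442 - 1456)*(V(-588) - 69398) = (287442 - 1456)*(4 - 69398) = 285986*(-69394) = -19845712484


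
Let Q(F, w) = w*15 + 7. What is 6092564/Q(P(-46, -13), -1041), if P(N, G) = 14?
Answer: -1523141/3902 ≈ -390.35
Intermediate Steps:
Q(F, w) = 7 + 15*w (Q(F, w) = 15*w + 7 = 7 + 15*w)
6092564/Q(P(-46, -13), -1041) = 6092564/(7 + 15*(-1041)) = 6092564/(7 - 15615) = 6092564/(-15608) = 6092564*(-1/15608) = -1523141/3902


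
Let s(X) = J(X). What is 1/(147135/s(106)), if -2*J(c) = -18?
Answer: 3/49045 ≈ 6.1168e-5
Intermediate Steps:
J(c) = 9 (J(c) = -1/2*(-18) = 9)
s(X) = 9
1/(147135/s(106)) = 1/(147135/9) = 1/(147135*(1/9)) = 1/(49045/3) = 3/49045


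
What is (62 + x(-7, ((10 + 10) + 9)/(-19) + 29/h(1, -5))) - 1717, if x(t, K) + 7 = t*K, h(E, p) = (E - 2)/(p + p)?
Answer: -69945/19 ≈ -3681.3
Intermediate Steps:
h(E, p) = (-2 + E)/(2*p) (h(E, p) = (-2 + E)/((2*p)) = (-2 + E)*(1/(2*p)) = (-2 + E)/(2*p))
x(t, K) = -7 + K*t (x(t, K) = -7 + t*K = -7 + K*t)
(62 + x(-7, ((10 + 10) + 9)/(-19) + 29/h(1, -5))) - 1717 = (62 + (-7 + (((10 + 10) + 9)/(-19) + 29/(((½)*(-2 + 1)/(-5))))*(-7))) - 1717 = (62 + (-7 + ((20 + 9)*(-1/19) + 29/(((½)*(-⅕)*(-1))))*(-7))) - 1717 = (62 + (-7 + (29*(-1/19) + 29/(⅒))*(-7))) - 1717 = (62 + (-7 + (-29/19 + 29*10)*(-7))) - 1717 = (62 + (-7 + (-29/19 + 290)*(-7))) - 1717 = (62 + (-7 + (5481/19)*(-7))) - 1717 = (62 + (-7 - 38367/19)) - 1717 = (62 - 38500/19) - 1717 = -37322/19 - 1717 = -69945/19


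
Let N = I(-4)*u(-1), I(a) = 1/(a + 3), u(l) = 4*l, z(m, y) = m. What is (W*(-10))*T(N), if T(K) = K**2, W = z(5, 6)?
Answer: -800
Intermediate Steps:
W = 5
I(a) = 1/(3 + a)
N = 4 (N = (4*(-1))/(3 - 4) = -4/(-1) = -1*(-4) = 4)
(W*(-10))*T(N) = (5*(-10))*4**2 = -50*16 = -800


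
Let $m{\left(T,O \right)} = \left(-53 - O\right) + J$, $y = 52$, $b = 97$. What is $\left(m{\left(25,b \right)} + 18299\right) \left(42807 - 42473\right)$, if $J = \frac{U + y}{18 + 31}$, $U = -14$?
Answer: $\frac{297039226}{49} \approx 6.062 \cdot 10^{6}$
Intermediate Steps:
$J = \frac{38}{49}$ ($J = \frac{-14 + 52}{18 + 31} = \frac{38}{49} \approx 0.77551$)
$m{\left(T,O \right)} = - \frac{2559}{49} - O$ ($m{\left(T,O \right)} = \left(-53 - O\right) + \frac{38}{49} = - \frac{2559}{49} - O$)
$\left(m{\left(25,b \right)} + 18299\right) \left(42807 - 42473\right) = \left(\left(- \frac{2559}{49} - 97\right) + 18299\right) \left(42807 - 42473\right) = \left(\left(- \frac{2559}{49} - 97\right) + 18299\right) 334 = \left(- \frac{7312}{49} + 18299\right) 334 = \frac{889339}{49} \cdot 334 = \frac{297039226}{49}$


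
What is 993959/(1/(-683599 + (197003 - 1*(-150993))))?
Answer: -333575622277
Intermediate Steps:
993959/(1/(-683599 + (197003 - 1*(-150993)))) = 993959/(1/(-683599 + (197003 + 150993))) = 993959/(1/(-683599 + 347996)) = 993959/(1/(-335603)) = 993959/(-1/335603) = 993959*(-335603) = -333575622277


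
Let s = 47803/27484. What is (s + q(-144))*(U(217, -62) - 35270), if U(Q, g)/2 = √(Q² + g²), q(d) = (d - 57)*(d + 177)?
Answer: 3214041689315/13742 - 5649860639*√53/13742 ≈ 2.3089e+8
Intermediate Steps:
s = 47803/27484 (s = 47803*(1/27484) = 47803/27484 ≈ 1.7393)
q(d) = (-57 + d)*(177 + d)
U(Q, g) = 2*√(Q² + g²)
(s + q(-144))*(U(217, -62) - 35270) = (47803/27484 + (-10089 + (-144)² + 120*(-144)))*(2*√(217² + (-62)²) - 35270) = (47803/27484 + (-10089 + 20736 - 17280))*(2*√(47089 + 3844) - 35270) = (47803/27484 - 6633)*(2*√50933 - 35270) = -182253569*(2*(31*√53) - 35270)/27484 = -182253569*(62*√53 - 35270)/27484 = -182253569*(-35270 + 62*√53)/27484 = 3214041689315/13742 - 5649860639*√53/13742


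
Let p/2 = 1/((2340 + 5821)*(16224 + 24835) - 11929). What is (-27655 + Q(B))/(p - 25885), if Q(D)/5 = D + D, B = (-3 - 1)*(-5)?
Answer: 242088486825/228244781696 ≈ 1.0607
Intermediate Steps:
B = 20 (B = -4*(-5) = 20)
Q(D) = 10*D (Q(D) = 5*(D + D) = 5*(2*D) = 10*D)
p = 1/167535285 (p = 2/((2340 + 5821)*(16224 + 24835) - 11929) = 2/(8161*41059 - 11929) = 2/(335082499 - 11929) = 2/335070570 = 2*(1/335070570) = 1/167535285 ≈ 5.9689e-9)
(-27655 + Q(B))/(p - 25885) = (-27655 + 10*20)/(1/167535285 - 25885) = (-27655 + 200)/(-4336650852224/167535285) = -27455*(-167535285/4336650852224) = 242088486825/228244781696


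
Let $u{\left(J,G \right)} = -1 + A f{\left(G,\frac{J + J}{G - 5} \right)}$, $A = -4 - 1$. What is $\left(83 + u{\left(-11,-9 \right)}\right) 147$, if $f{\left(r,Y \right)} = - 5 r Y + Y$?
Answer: $-41076$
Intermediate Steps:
$f{\left(r,Y \right)} = Y - 5 Y r$ ($f{\left(r,Y \right)} = - 5 Y r + Y = Y - 5 Y r$)
$A = -5$
$u{\left(J,G \right)} = -1 - \frac{10 J \left(1 - 5 G\right)}{-5 + G}$ ($u{\left(J,G \right)} = -1 - 5 \frac{J + J}{G - 5} \left(1 - 5 G\right) = -1 - 5 \frac{2 J}{-5 + G} \left(1 - 5 G\right) = -1 - 5 \frac{2 J \left(1 - 5 G\right)}{-5 + G} = -1 - \frac{10 J \left(1 - 5 G\right)}{-5 + G}$)
$\left(83 + u{\left(-11,-9 \right)}\right) 147 = \left(83 + \frac{5 - -9 + 10 \left(-11\right) \left(-1 + 5 \left(-9\right)\right)}{-5 - 9}\right) 147 = \left(83 + \frac{5 + 9 + 10 \left(-11\right) \left(-1 - 45\right)}{-14}\right) 147 = \left(83 - \frac{5 + 9 + 10 \left(-11\right) \left(-46\right)}{14}\right) 147 = \left(83 - \frac{5 + 9 + 5060}{14}\right) 147 = \left(83 - \frac{2537}{7}\right) 147 = \left(- \frac{1956}{7}\right) 147 = -41076$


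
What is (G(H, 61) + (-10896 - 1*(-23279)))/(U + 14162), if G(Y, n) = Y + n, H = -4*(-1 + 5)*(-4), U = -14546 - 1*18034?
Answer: -6254/9209 ≈ -0.67912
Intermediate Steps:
U = -32580 (U = -14546 - 18034 = -32580)
H = 64 (H = -4*4*(-4) = -16*(-4) = 64)
(G(H, 61) + (-10896 - 1*(-23279)))/(U + 14162) = ((64 + 61) + (-10896 - 1*(-23279)))/(-32580 + 14162) = (125 + (-10896 + 23279))/(-18418) = (125 + 12383)*(-1/18418) = 12508*(-1/18418) = -6254/9209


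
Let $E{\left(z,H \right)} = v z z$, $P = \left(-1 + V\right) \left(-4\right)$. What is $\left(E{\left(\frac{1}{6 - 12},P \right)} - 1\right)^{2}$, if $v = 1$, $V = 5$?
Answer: $\frac{1225}{1296} \approx 0.94522$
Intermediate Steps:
$P = -16$ ($P = \left(-1 + 5\right) \left(-4\right) = 4 \left(-4\right) = -16$)
$E{\left(z,H \right)} = z^{2}$ ($E{\left(z,H \right)} = 1 z z = z z = z^{2}$)
$\left(E{\left(\frac{1}{6 - 12},P \right)} - 1\right)^{2} = \left(\left(\frac{1}{6 - 12}\right)^{2} - 1\right)^{2} = \left(\left(\frac{1}{-6}\right)^{2} - 1\right)^{2} = \left(\left(- \frac{1}{6}\right)^{2} - 1\right)^{2} = \left(\frac{1}{36} - 1\right)^{2} = \left(- \frac{35}{36}\right)^{2} = \frac{1225}{1296}$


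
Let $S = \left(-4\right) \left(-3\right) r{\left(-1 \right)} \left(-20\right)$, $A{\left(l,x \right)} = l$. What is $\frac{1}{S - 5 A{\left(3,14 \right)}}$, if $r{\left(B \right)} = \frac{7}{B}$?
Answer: $\frac{1}{1665} \approx 0.0006006$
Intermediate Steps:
$S = 1680$ ($S = \left(-4\right) \left(-3\right) \frac{7}{-1} \left(-20\right) = 12 \cdot 7 \left(-1\right) \left(-20\right) = 12 \left(-7\right) \left(-20\right) = \left(-84\right) \left(-20\right) = 1680$)
$\frac{1}{S - 5 A{\left(3,14 \right)}} = \frac{1}{1680 - 15} = \frac{1}{1665}$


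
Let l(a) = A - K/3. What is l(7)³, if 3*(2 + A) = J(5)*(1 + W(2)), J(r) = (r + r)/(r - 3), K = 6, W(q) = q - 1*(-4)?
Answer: 12167/27 ≈ 450.63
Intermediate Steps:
W(q) = 4 + q (W(q) = q + 4 = 4 + q)
J(r) = 2*r/(-3 + r) (J(r) = (2*r)/(-3 + r) = 2*r/(-3 + r))
A = 29/3 (A = -2 + ((2*5/(-3 + 5))*(1 + (4 + 2)))/3 = -2 + ((2*5/2)*(1 + 6))/3 = -2 + ((2*5*(½))*7)/3 = -2 + (5*7)/3 = -2 + (⅓)*35 = -2 + 35/3 = 29/3 ≈ 9.6667)
l(a) = 23/3 (l(a) = 29/3 - 6/3 = 29/3 - 1*2 = 29/3 - 2 = 23/3)
l(7)³ = (23/3)³ = 12167/27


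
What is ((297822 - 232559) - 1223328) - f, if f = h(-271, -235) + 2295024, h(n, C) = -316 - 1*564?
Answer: -3452209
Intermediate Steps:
h(n, C) = -880 (h(n, C) = -316 - 564 = -880)
f = 2294144 (f = -880 + 2295024 = 2294144)
((297822 - 232559) - 1223328) - f = ((297822 - 232559) - 1223328) - 1*2294144 = (65263 - 1223328) - 2294144 = -1158065 - 2294144 = -3452209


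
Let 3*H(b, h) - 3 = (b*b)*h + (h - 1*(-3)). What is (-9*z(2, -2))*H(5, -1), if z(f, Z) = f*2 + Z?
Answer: 120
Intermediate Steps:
z(f, Z) = Z + 2*f (z(f, Z) = 2*f + Z = Z + 2*f)
H(b, h) = 2 + h/3 + h*b²/3 (H(b, h) = 1 + ((b*b)*h + (h - 1*(-3)))/3 = 1 + (b²*h + (h + 3))/3 = 1 + (h*b² + (3 + h))/3 = 1 + (3 + h + h*b²)/3 = 1 + (1 + h/3 + h*b²/3) = 2 + h/3 + h*b²/3)
(-9*z(2, -2))*H(5, -1) = (-9*(-2 + 2*2))*(2 + (⅓)*(-1) + (⅓)*(-1)*5²) = (-9*(-2 + 4))*(2 - ⅓ + (⅓)*(-1)*25) = (-9*2)*(2 - ⅓ - 25/3) = -18*(-20/3) = 120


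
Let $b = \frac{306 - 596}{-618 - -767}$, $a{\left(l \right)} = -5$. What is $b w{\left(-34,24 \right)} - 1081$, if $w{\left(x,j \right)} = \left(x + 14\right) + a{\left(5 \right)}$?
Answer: $- \frac{153819}{149} \approx -1032.3$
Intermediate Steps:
$w{\left(x,j \right)} = 9 + x$ ($w{\left(x,j \right)} = \left(x + 14\right) - 5 = \left(14 + x\right) - 5 = 9 + x$)
$b = - \frac{290}{149}$ ($b = - \frac{290}{-618 + 767} = - \frac{290}{149} \approx -1.9463$)
$b w{\left(-34,24 \right)} - 1081 = - \frac{290 \left(9 - 34\right)}{149} - 1081 = \left(- \frac{290}{149}\right) \left(-25\right) - 1081 = \frac{7250}{149} - 1081 = - \frac{153819}{149}$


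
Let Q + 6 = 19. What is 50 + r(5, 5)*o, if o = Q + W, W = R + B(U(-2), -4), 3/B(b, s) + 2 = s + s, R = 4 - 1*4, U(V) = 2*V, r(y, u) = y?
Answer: 227/2 ≈ 113.50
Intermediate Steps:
Q = 13 (Q = -6 + 19 = 13)
R = 0 (R = 4 - 4 = 0)
B(b, s) = 3/(-2 + 2*s) (B(b, s) = 3/(-2 + (s + s)) = 3/(-2 + 2*s))
W = -3/10 (W = 0 + 3/(2*(-1 - 4)) = 0 + (3/2)/(-5) = 0 + (3/2)*(-⅕) = 0 - 3/10 = -3/10 ≈ -0.30000)
o = 127/10 (o = 13 - 3/10 = 127/10 ≈ 12.700)
50 + r(5, 5)*o = 50 + 5*(127/10) = 50 + 127/2 = 227/2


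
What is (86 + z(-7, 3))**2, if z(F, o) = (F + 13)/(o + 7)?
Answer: 187489/25 ≈ 7499.6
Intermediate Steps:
z(F, o) = (13 + F)/(7 + o)
(86 + z(-7, 3))**2 = (86 + (13 - 7)/(7 + 3))**2 = (86 + 6/10)**2 = (86 + (1/10)*6)**2 = (86 + 3/5)**2 = (433/5)**2 = 187489/25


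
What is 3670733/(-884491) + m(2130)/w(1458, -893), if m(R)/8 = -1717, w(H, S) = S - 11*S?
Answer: -22464507033/3949252315 ≈ -5.6883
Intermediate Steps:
w(H, S) = -10*S
m(R) = -13736 (m(R) = 8*(-1717) = -13736)
3670733/(-884491) + m(2130)/w(1458, -893) = 3670733/(-884491) - 13736/((-10*(-893))) = 3670733*(-1/884491) - 13736/8930 = -3670733/884491 - 13736*1/8930 = -3670733/884491 - 6868/4465 = -22464507033/3949252315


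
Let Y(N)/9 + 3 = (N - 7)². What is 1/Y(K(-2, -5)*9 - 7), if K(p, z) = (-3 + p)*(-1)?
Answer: 1/8622 ≈ 0.00011598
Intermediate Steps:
K(p, z) = 3 - p
Y(N) = -27 + 9*(-7 + N)² (Y(N) = -27 + 9*(N - 7)² = -27 + 9*(-7 + N)²)
1/Y(K(-2, -5)*9 - 7) = 1/(-27 + 9*(-7 + ((3 - 1*(-2))*9 - 7))²) = 1/(-27 + 9*(-7 + ((3 + 2)*9 - 7))²) = 1/(-27 + 9*(-7 + (5*9 - 7))²) = 1/(-27 + 9*(-7 + (45 - 7))²) = 1/(-27 + 9*(-7 + 38)²) = 1/(-27 + 9*31²) = 1/(-27 + 9*961) = 1/(-27 + 8649) = 1/8622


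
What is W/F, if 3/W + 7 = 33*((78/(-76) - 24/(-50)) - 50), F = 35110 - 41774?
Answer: 1425/5302134964 ≈ 2.6876e-7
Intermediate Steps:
F = -6664
W = -2850/1591277 (W = 3/(-7 + 33*((78/(-76) - 24/(-50)) - 50)) = 3/(-7 + 33*((78*(-1/76) - 24*(-1/50)) - 50)) = 3/(-7 + 33*((-39/38 + 12/25) - 50)) = 3/(-7 + 33*(-519/950 - 50)) = 3/(-7 + 33*(-48019/950)) = 3/(-7 - 1584627/950) = 3/(-1591277/950) = 3*(-950/1591277) = -2850/1591277 ≈ -0.0017910)
W/F = -2850/1591277/(-6664) = -2850/1591277*(-1/6664) = 1425/5302134964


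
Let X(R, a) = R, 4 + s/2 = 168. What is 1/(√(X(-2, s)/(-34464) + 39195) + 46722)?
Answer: 805113504/37615837725647 - 4*√727414675557/37615837725647 ≈ 2.1313e-5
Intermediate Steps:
s = 328 (s = -8 + 2*168 = -8 + 336 = 328)
1/(√(X(-2, s)/(-34464) + 39195) + 46722) = 1/(√(-2/(-34464) + 39195) + 46722) = 1/(√(-2*(-1/34464) + 39195) + 46722) = 1/(√(1/17232 + 39195) + 46722) = 1/(√(675408241/17232) + 46722) = 1/(√727414675557/4308 + 46722) = 1/(46722 + √727414675557/4308)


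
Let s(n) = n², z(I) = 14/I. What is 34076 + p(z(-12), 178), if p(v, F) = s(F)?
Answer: 65760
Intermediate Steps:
p(v, F) = F²
34076 + p(z(-12), 178) = 34076 + 178² = 34076 + 31684 = 65760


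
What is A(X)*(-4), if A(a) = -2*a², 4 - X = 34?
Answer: 7200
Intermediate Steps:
X = -30 (X = 4 - 1*34 = 4 - 34 = -30)
A(X)*(-4) = -2*(-30)²*(-4) = -2*900*(-4) = -1800*(-4) = 7200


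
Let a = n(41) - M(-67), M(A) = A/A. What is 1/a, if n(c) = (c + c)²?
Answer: 1/6723 ≈ 0.00014874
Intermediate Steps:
n(c) = 4*c² (n(c) = (2*c)² = 4*c²)
M(A) = 1
a = 6723 (a = 4*41² - 1*1 = 4*1681 - 1 = 6724 - 1 = 6723)
1/a = 1/6723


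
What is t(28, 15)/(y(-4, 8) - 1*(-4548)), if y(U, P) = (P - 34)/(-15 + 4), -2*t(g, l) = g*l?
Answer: -1155/25027 ≈ -0.046150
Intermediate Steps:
t(g, l) = -g*l/2
y(U, P) = 34/11 - P/11 (y(U, P) = (-34 + P)/(-11) = (-34 + P)*(-1/11) = 34/11 - P/11)
t(28, 15)/(y(-4, 8) - 1*(-4548)) = (-½*28*15)/((34/11 - 1/11*8) - 1*(-4548)) = -210/((34/11 - 8/11) + 4548) = -210/(26/11 + 4548) = -210/50054/11 = -210*11/50054 = -1155/25027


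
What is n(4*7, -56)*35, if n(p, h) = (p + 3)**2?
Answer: 33635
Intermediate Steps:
n(p, h) = (3 + p)**2
n(4*7, -56)*35 = (3 + 4*7)**2*35 = (3 + 28)**2*35 = 31**2*35 = 961*35 = 33635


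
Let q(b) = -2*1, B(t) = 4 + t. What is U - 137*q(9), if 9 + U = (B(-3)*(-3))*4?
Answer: 253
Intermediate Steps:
q(b) = -2
U = -21 (U = -9 + ((4 - 3)*(-3))*4 = -9 + (1*(-3))*4 = -9 - 3*4 = -9 - 12 = -21)
U - 137*q(9) = -21 - 137*(-2) = -21 + 274 = 253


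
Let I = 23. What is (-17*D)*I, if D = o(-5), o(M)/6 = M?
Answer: 11730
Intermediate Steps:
o(M) = 6*M
D = -30 (D = 6*(-5) = -30)
(-17*D)*I = -17*(-30)*23 = 510*23 = 11730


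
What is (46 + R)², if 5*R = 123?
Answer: 124609/25 ≈ 4984.4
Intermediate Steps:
R = 123/5 (R = (⅕)*123 = 123/5 ≈ 24.600)
(46 + R)² = (46 + 123/5)² = (353/5)² = 124609/25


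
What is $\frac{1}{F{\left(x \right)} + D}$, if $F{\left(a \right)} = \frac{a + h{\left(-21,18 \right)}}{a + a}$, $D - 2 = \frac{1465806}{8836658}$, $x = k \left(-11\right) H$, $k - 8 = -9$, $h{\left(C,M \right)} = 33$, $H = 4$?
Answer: $\frac{35346632}{107484791} \approx 0.32885$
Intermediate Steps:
$k = -1$ ($k = 8 - 9 = -1$)
$x = 44$ ($x = \left(-1\right) \left(-11\right) 4 = 11 \cdot 4 = 44$)
$D = \frac{9569561}{4418329}$ ($D = 2 + \frac{1465806}{8836658} = 2 + 1465806 \cdot \frac{1}{8836658} = 2 + \frac{732903}{4418329} = \frac{9569561}{4418329} \approx 2.1659$)
$F{\left(a \right)} = \frac{33 + a}{2 a}$ ($F{\left(a \right)} = \frac{a + 33}{a + a} = \frac{33 + a}{2 a}$)
$\frac{1}{F{\left(x \right)} + D} = \frac{1}{\frac{33 + 44}{2 \cdot 44} + \frac{9569561}{4418329}} = \frac{1}{\frac{1}{2} \cdot \frac{1}{44} \cdot 77 + \frac{9569561}{4418329}} = \frac{1}{\frac{7}{8} + \frac{9569561}{4418329}} = \frac{1}{\frac{107484791}{35346632}} = \frac{35346632}{107484791}$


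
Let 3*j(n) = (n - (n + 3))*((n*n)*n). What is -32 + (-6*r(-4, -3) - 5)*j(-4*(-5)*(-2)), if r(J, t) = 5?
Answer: -2240032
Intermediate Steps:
j(n) = -n³ (j(n) = ((n - (n + 3))*((n*n)*n))/3 = ((n - (3 + n))*(n²*n))/3 = ((n + (-3 - n))*n³)/3 = (-3*n³)/3 = -n³)
-32 + (-6*r(-4, -3) - 5)*j(-4*(-5)*(-2)) = -32 + (-6*5 - 5)*(-(-4*(-5)*(-2))³) = -32 + (-30 - 5)*(-(20*(-2))³) = -32 - (-35)*(-40)³ = -32 - (-35)*(-64000) = -32 - 35*64000 = -32 - 2240000 = -2240032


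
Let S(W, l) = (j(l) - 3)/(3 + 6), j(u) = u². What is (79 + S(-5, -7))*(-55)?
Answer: -41635/9 ≈ -4626.1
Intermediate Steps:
S(W, l) = -⅓ + l²/9 (S(W, l) = (l² - 3)/(3 + 6) = (-3 + l²)/9 = (-3 + l²)*(⅑) = -⅓ + l²/9)
(79 + S(-5, -7))*(-55) = (79 + (-⅓ + (⅑)*(-7)²))*(-55) = (79 + (-⅓ + (⅑)*49))*(-55) = (79 + (-⅓ + 49/9))*(-55) = (79 + 46/9)*(-55) = (757/9)*(-55) = -41635/9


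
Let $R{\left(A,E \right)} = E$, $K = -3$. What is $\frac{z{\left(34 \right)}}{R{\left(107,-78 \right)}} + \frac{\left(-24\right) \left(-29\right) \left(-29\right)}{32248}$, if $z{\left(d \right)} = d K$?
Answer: $\frac{1232}{1807} \approx 0.68179$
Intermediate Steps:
$z{\left(d \right)} = - 3 d$ ($z{\left(d \right)} = d \left(-3\right) = - 3 d$)
$\frac{z{\left(34 \right)}}{R{\left(107,-78 \right)}} + \frac{\left(-24\right) \left(-29\right) \left(-29\right)}{32248} = \frac{\left(-3\right) 34}{-78} + \frac{\left(-24\right) \left(-29\right) \left(-29\right)}{32248} = \left(-102\right) \left(- \frac{1}{78}\right) + 696 \left(-29\right) \frac{1}{32248} = \frac{17}{13} - \frac{87}{139} = \frac{1232}{1807}$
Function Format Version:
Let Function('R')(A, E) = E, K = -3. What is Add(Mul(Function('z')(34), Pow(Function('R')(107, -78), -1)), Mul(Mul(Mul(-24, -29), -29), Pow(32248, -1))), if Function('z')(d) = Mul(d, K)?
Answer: Rational(1232, 1807) ≈ 0.68179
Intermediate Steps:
Function('z')(d) = Mul(-3, d) (Function('z')(d) = Mul(d, -3) = Mul(-3, d))
Add(Mul(Function('z')(34), Pow(Function('R')(107, -78), -1)), Mul(Mul(Mul(-24, -29), -29), Pow(32248, -1))) = Add(Mul(Mul(-3, 34), Pow(-78, -1)), Mul(Mul(Mul(-24, -29), -29), Pow(32248, -1))) = Add(Mul(-102, Rational(-1, 78)), Mul(Mul(696, -29), Rational(1, 32248))) = Add(Rational(17, 13), Mul(-20184, Rational(1, 32248))) = Add(Rational(17, 13), Rational(-87, 139)) = Rational(1232, 1807)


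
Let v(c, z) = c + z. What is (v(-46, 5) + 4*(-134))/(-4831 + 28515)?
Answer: -577/23684 ≈ -0.024362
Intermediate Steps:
(v(-46, 5) + 4*(-134))/(-4831 + 28515) = ((-46 + 5) + 4*(-134))/(-4831 + 28515) = (-41 - 536)/23684 = -577*1/23684 = -577/23684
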